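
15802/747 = 21 + 115/747 = 21.15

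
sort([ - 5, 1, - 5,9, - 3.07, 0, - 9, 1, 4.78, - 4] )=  [ - 9, -5 , - 5, - 4 , - 3.07, 0, 1, 1, 4.78,9 ]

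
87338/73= 87338/73 = 1196.41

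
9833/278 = 35  +  103/278 = 35.37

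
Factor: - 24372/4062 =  - 2^1*3^1= -6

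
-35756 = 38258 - 74014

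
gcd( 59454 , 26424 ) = 6606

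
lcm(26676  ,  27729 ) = 2107404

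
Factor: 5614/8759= 2^1*7^1*19^( - 1) *401^1*461^( -1 ) 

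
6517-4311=2206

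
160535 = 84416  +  76119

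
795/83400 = 53/5560=0.01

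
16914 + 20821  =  37735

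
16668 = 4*4167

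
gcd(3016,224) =8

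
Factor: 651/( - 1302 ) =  - 2^( - 1) = - 1/2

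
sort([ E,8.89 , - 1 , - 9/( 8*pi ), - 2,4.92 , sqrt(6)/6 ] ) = [ - 2, - 1,-9/ (8*pi), sqrt( 6)/6,E , 4.92, 8.89 ]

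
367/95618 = 367/95618 = 0.00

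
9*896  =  8064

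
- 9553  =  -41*233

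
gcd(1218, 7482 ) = 174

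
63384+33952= 97336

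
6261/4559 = 1 + 1702/4559 = 1.37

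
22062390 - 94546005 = - 72483615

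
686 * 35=24010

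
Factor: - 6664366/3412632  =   - 2^(  -  2)*3^( - 1)*37^1*90059^1*142193^( - 1) = - 3332183/1706316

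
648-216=432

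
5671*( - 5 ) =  - 28355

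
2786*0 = 0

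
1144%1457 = 1144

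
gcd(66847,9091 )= 1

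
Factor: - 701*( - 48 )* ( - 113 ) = -2^4*3^1*113^1*701^1 = -3802224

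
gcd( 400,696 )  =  8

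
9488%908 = 408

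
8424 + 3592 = 12016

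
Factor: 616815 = 3^4*5^1*1523^1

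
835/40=167/8 = 20.88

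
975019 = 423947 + 551072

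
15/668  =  15/668= 0.02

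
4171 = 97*43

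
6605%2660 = 1285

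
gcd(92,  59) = 1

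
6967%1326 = 337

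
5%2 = 1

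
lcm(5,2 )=10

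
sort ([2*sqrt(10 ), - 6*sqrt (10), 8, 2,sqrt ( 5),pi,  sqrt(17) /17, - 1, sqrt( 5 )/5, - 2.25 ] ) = [ - 6  *  sqrt( 10), - 2.25, - 1,sqrt( 17) /17,  sqrt( 5)/5, 2,  sqrt( 5),  pi,2*sqrt(10),8 ]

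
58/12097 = 58/12097 = 0.00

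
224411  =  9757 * 23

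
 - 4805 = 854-5659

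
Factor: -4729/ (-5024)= 2^( - 5)*157^( - 1)*4729^1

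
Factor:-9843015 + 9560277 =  - 2^1*3^1*47123^1=-  282738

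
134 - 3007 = - 2873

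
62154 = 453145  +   - 390991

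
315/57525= 21/3835 = 0.01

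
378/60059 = 378/60059 = 0.01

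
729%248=233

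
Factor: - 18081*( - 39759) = 718882479 = 3^3*7^2*29^1  *41^1*457^1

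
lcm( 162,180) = 1620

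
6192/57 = 108 +12/19 = 108.63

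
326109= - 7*( - 46587 )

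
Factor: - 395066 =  - 2^1*7^1*28219^1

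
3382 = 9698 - 6316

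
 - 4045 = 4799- 8844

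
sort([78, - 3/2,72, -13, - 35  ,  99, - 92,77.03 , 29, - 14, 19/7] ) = [ - 92,-35, - 14,-13, - 3/2, 19/7,29,72,77.03, 78, 99] 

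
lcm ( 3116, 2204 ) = 90364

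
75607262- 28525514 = 47081748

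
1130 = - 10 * ( - 113)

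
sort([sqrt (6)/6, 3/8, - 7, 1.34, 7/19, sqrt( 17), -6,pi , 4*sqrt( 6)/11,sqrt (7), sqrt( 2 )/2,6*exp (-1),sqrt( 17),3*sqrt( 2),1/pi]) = [ - 7, - 6,1/pi,7/19,3/8, sqrt( 6)/6,sqrt( 2)/2, 4*sqrt(6)/11,1.34, 6*exp ( - 1),sqrt( 7 ),  pi,sqrt( 17),  sqrt( 17 ),3*sqrt( 2 )] 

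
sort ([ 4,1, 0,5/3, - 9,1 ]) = [-9, 0 , 1, 1,5/3,4]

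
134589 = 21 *6409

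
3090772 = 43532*71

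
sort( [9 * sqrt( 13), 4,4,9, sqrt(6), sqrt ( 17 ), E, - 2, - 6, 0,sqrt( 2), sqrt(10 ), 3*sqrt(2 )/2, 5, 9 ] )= [ - 6, - 2,0, sqrt(2),  3*sqrt (2) /2,sqrt (6),E , sqrt(10), 4,4,sqrt ( 17), 5, 9,  9, 9*sqrt ( 13) ]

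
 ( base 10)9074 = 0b10001101110010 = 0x2372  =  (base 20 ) 12de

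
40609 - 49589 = -8980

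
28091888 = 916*30668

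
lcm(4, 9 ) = 36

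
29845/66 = 29845/66 = 452.20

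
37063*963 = 35691669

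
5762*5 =28810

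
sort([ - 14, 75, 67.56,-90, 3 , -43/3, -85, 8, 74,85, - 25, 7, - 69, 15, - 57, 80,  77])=[-90,- 85, - 69,-57, - 25,-43/3, - 14,3 , 7, 8,  15, 67.56, 74, 75,  77,80,85] 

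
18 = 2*9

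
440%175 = 90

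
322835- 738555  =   -415720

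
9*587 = 5283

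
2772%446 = 96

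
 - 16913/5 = -3383  +  2/5 = - 3382.60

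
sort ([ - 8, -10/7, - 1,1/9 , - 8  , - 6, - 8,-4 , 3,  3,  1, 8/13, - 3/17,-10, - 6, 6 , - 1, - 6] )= [ -10 , - 8, -8 ,  -  8, - 6, - 6, - 6 , - 4, - 10/7, - 1 , - 1,  -  3/17,1/9, 8/13, 1,3,3,6 ] 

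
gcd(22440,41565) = 255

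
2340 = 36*65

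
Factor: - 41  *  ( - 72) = 2952 = 2^3 * 3^2 * 41^1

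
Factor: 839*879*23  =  3^1*23^1*293^1*839^1 =16962063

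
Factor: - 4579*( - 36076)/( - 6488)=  - 2^( - 1)*19^1*29^1*241^1*311^1 * 811^( - 1) = -41298001/1622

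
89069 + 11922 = 100991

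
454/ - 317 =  - 454/317 = - 1.43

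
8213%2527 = 632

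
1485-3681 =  - 2196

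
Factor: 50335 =5^1*10067^1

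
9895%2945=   1060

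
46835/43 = 1089+8/43 = 1089.19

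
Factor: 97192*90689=2^3*23^1*3943^1*12149^1 = 8814245288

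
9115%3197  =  2721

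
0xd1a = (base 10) 3354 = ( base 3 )11121020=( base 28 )47M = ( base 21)7CF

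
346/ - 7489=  - 346/7489= - 0.05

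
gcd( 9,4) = 1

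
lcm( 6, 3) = 6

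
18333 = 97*189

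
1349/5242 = 1349/5242= 0.26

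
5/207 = 5/207 = 0.02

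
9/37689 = 3/12563 = 0.00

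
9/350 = 9/350 = 0.03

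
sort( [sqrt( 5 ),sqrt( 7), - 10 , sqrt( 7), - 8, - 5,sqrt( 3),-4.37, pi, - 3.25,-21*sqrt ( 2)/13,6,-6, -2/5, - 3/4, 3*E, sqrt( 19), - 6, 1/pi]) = [ - 10, - 8, - 6, - 6, - 5, - 4.37, - 3.25, - 21*sqrt( 2)/13 , - 3/4, - 2/5,1/pi,  sqrt(3),sqrt( 5), sqrt( 7), sqrt(7),pi,sqrt( 19),  6, 3*E ]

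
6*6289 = 37734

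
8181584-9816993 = - 1635409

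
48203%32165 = 16038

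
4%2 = 0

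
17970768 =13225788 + 4744980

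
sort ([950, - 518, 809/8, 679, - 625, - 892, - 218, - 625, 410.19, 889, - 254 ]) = [ - 892, -625,-625, - 518, - 254,  -  218, 809/8, 410.19, 679,  889, 950 ]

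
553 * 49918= 27604654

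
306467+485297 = 791764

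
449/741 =449/741 = 0.61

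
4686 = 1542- - 3144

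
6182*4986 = 30823452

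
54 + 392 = 446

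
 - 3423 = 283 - 3706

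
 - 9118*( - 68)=620024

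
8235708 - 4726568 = 3509140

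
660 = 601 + 59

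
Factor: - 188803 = -19^2 * 523^1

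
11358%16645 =11358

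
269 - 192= 77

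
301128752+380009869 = 681138621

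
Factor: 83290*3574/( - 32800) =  - 14883923/1640 = - 2^( - 3) * 5^ (-1)*41^( -1)*1787^1*8329^1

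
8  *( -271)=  - 2168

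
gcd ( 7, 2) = 1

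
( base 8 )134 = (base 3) 10102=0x5c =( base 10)92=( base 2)1011100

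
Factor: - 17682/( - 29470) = 3/5 = 3^1*5^( - 1 ) 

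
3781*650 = 2457650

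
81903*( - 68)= -5569404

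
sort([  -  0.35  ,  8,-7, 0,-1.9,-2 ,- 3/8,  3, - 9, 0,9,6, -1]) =[ - 9,-7, - 2, - 1.9, - 1 ,- 3/8,-0.35, 0, 0 , 3,6,8,  9 ]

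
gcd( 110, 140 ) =10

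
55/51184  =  55/51184= 0.00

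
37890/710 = 3789/71 = 53.37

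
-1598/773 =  - 1598/773 = -2.07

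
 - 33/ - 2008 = 33/2008 = 0.02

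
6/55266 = 1/9211  =  0.00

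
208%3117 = 208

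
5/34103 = 5/34103 = 0.00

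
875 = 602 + 273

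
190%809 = 190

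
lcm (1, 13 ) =13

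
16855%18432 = 16855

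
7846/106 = 74 + 1/53=74.02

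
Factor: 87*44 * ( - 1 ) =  - 2^2 * 3^1 * 11^1*29^1 = - 3828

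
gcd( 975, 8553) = 3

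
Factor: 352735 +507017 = 2^3 *3^2*11941^1 =859752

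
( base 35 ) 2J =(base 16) 59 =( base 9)108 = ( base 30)2T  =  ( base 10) 89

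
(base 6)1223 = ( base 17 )10e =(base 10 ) 303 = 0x12F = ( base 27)b6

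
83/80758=83/80758  =  0.00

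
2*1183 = 2366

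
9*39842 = 358578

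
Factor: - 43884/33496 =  - 2^(-1 )*3^2*23^1*79^( - 1) = - 207/158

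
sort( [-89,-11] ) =[ - 89,-11] 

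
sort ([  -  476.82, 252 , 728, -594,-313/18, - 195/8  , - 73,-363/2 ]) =[  -  594, - 476.82,-363/2,-73,-195/8,-313/18,252,728]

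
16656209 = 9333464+7322745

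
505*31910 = 16114550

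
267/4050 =89/1350 = 0.07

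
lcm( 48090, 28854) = 144270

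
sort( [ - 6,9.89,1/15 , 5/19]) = [-6,1/15,5/19,  9.89] 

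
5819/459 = 12 + 311/459 = 12.68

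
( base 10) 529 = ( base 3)201121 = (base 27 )jg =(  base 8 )1021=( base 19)18g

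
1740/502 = 3 + 117/251 = 3.47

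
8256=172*48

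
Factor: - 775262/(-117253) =2^1* 37^(  -  1 ) * 3169^( - 1)*387631^1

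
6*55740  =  334440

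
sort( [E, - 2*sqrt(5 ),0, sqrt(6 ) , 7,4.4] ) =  [ - 2*sqrt( 5),  0,sqrt(6), E,4.4,7]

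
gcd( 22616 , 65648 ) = 88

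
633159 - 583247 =49912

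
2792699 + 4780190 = 7572889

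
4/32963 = 4/32963 = 0.00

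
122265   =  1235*99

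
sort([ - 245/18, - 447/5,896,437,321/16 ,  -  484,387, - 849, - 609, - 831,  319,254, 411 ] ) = [ - 849, - 831, - 609, - 484,-447/5, - 245/18,321/16,254 , 319,387, 411, 437,896]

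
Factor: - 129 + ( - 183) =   -  2^3 * 3^1*13^1 = - 312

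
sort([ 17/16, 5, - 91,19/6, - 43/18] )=[ - 91 , - 43/18,17/16 , 19/6,5 ]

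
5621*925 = 5199425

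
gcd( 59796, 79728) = 19932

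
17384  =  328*53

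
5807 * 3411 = 19807677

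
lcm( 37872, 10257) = 492336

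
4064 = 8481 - 4417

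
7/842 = 7/842 = 0.01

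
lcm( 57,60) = 1140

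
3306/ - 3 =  - 1102/1 = - 1102.00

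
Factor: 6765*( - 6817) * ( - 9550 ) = 2^1* 3^1*5^3 *11^1*17^1*41^1*191^1*401^1= 440417397750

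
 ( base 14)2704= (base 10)6864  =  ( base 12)3B80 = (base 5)204424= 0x1ad0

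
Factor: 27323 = 89^1*307^1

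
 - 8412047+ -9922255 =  - 18334302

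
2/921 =2/921= 0.00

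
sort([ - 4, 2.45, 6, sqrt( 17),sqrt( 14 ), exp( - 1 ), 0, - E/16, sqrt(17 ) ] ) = [ - 4, - E/16,  0,exp( - 1), 2.45, sqrt(14 ),sqrt(17 ), sqrt(17),6]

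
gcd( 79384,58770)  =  2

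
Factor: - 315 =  - 3^2*5^1*7^1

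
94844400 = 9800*9678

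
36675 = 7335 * 5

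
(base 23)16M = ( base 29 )NM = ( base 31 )M7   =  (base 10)689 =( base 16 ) 2b1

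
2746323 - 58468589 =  - 55722266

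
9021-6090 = 2931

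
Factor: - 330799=-7^2*43^1*157^1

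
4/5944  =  1/1486 = 0.00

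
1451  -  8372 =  - 6921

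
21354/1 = 21354 = 21354.00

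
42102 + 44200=86302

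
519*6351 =3296169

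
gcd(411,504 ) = 3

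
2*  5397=10794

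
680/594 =340/297 = 1.14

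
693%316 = 61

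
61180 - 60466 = 714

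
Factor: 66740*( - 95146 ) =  - 6350044040  =  - 2^3*5^1 * 47^1*  71^1*113^1*421^1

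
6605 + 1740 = 8345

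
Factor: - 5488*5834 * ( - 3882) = 2^6*3^1*7^3*647^1 * 2917^1 = 124289962944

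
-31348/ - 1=31348/1 = 31348.00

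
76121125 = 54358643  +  21762482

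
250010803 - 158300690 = 91710113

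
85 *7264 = 617440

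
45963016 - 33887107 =12075909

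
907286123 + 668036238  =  1575322361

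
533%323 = 210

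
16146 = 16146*1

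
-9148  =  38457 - 47605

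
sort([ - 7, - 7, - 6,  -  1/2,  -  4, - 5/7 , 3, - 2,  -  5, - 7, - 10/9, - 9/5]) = [ - 7, - 7, - 7,-6, - 5, - 4,- 2, - 9/5, - 10/9, - 5/7, - 1/2,3 ]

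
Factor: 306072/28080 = 2^( - 1) * 5^( - 1 )*109^1 =109/10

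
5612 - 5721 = -109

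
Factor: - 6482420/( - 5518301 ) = 2^2*5^1*7^1*19^1* 2437^1*5518301^( - 1 )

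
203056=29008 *7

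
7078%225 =103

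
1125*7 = 7875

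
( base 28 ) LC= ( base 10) 600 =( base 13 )372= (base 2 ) 1001011000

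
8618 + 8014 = 16632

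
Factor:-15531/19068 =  - 5177/6356 = - 2^ ( - 2 )*7^( - 1)*31^1*167^1*227^( - 1 )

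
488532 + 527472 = 1016004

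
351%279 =72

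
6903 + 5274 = 12177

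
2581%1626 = 955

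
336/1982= 168/991 = 0.17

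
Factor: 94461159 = 3^1*13^1*101^1*23981^1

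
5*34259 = 171295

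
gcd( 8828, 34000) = 4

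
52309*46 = 2406214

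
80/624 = 5/39=0.13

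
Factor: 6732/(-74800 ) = -9/100  =  - 2^(  -  2)*3^2*5^(-2)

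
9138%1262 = 304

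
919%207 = 91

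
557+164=721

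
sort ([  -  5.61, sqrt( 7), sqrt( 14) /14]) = [-5.61,sqrt( 14 ) /14 , sqrt( 7)] 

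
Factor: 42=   2^1 * 3^1*7^1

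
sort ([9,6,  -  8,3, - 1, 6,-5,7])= [-8, - 5,- 1,3,6, 6,7,9]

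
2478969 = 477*5197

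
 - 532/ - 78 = 266/39 = 6.82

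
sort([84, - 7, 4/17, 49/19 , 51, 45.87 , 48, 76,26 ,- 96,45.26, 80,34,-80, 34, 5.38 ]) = [ - 96 , - 80, - 7,4/17,49/19, 5.38, 26, 34, 34,45.26, 45.87,  48,51,76,80,84]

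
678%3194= 678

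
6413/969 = 6 + 599/969 = 6.62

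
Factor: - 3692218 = - 2^1*379^1*4871^1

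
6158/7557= 6158/7557=0.81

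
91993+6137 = 98130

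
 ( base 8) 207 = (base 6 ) 343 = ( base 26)55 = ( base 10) 135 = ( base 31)4B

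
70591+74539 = 145130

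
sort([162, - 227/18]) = [-227/18,  162]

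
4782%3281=1501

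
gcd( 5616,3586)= 2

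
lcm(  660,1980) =1980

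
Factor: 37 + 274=311^1= 311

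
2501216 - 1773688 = 727528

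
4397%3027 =1370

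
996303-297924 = 698379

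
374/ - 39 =-374/39 = -9.59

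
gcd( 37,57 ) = 1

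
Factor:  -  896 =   -  2^7*7^1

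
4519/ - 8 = -4519/8 = - 564.88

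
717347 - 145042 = 572305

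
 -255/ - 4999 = 255/4999 = 0.05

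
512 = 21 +491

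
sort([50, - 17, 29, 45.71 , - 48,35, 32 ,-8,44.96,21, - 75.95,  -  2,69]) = [ -75.95,- 48 ,  -  17, - 8, - 2, 21, 29,32, 35,44.96,  45.71, 50,69]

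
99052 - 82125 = 16927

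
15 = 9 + 6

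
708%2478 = 708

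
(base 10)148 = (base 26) 5i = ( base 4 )2110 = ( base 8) 224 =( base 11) 125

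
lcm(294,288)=14112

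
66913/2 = 66913/2 =33456.50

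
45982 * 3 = 137946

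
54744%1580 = 1024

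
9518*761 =7243198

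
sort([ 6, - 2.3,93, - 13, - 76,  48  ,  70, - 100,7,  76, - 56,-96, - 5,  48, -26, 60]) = [  -  100, - 96,  -  76, - 56, - 26, - 13, - 5, - 2.3, 6, 7,48 , 48,60, 70,76,93] 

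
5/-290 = - 1/58 = - 0.02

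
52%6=4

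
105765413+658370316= 764135729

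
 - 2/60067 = -1 + 60065/60067 = - 0.00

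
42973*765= 32874345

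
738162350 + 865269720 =1603432070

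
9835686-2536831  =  7298855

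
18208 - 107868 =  - 89660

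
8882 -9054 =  - 172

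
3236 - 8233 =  - 4997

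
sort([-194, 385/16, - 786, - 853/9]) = [ - 786, - 194,-853/9  ,  385/16] 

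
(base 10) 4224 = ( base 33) 3T0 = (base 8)10200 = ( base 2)1000010000000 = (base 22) 8g0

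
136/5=27 + 1/5 = 27.20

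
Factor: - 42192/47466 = -2^3*3^( - 2 )  =  - 8/9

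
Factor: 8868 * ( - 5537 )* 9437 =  - 463376668692 = -2^2*3^1*7^2*113^1*739^1*9437^1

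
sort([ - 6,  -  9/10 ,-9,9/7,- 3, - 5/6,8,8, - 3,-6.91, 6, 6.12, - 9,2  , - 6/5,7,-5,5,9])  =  [ - 9 ,-9, - 6.91,  -  6 , - 5, - 3, - 3, - 6/5, - 9/10,  -  5/6, 9/7,2 , 5, 6,6.12,7, 8,8,9]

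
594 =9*66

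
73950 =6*12325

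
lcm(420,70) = 420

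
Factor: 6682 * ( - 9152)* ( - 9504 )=581204422656=2^12*3^3*11^2*13^2*257^1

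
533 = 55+478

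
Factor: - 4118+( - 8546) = - 2^3*1583^1 = - 12664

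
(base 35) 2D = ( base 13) 65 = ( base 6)215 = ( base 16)53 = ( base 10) 83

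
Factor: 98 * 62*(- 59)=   -  358484= -2^2 * 7^2* 31^1* 59^1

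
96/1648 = 6/103 = 0.06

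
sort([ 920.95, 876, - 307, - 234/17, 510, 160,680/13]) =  [- 307, - 234/17,680/13, 160, 510 , 876, 920.95]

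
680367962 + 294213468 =974581430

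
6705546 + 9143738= 15849284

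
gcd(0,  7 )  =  7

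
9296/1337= 6 + 182/191 = 6.95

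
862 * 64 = 55168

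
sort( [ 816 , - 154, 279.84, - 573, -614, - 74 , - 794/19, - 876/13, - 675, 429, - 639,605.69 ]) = [ -675,-639, - 614,- 573, - 154, - 74, - 876/13, - 794/19, 279.84,429, 605.69, 816 ] 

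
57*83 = 4731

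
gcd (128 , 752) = 16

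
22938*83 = 1903854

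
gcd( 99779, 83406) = 1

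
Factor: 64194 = 2^1*3^1*13^1*823^1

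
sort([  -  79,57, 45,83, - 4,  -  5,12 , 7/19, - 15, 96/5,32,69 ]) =[ - 79,-15 , - 5, - 4 , 7/19, 12,96/5, 32, 45, 57, 69 , 83]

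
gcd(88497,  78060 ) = 3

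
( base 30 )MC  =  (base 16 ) 2a0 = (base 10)672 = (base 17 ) 259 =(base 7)1650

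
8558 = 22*389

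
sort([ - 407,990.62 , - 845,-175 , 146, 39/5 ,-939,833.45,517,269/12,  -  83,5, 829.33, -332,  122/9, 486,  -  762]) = [-939 , - 845, - 762,-407,-332,  -  175, - 83,5, 39/5,  122/9, 269/12,146, 486, 517,  829.33, 833.45,990.62 ] 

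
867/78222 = 289/26074 = 0.01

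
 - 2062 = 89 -2151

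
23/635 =23/635 =0.04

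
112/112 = 1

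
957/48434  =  957/48434 = 0.02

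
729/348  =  2 + 11/116 = 2.09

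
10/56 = 5/28= 0.18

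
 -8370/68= - 4185/34=   - 123.09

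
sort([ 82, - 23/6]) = [ - 23/6,82]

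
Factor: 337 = 337^1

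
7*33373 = 233611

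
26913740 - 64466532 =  - 37552792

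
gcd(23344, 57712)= 16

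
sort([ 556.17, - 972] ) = [ - 972, 556.17]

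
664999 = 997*667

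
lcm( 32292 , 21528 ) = 64584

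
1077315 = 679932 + 397383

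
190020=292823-102803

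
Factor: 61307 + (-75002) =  -3^1*5^1*11^1*83^1 = - 13695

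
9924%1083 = 177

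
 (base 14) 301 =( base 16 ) 24D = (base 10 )589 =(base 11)496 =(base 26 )mh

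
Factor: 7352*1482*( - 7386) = -80475374304 = - 2^5*3^2*13^1*19^1 *919^1* 1231^1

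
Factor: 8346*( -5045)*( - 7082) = 2^2*3^1*5^1*13^1*107^1*1009^1  *  3541^1 = 298191646740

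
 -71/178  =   - 71/178 = - 0.40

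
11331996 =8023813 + 3308183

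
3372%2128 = 1244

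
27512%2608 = 1432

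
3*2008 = 6024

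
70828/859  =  82+390/859 = 82.45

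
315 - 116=199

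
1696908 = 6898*246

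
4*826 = 3304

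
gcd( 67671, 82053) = 9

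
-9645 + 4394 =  - 5251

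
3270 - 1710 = 1560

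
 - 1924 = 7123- 9047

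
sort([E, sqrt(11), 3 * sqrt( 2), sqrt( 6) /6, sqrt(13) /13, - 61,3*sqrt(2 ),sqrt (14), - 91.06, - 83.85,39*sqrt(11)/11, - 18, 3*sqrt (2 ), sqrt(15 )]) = [-91.06,  -  83.85,- 61, - 18, sqrt( 13)/13, sqrt( 6)/6,E, sqrt( 11), sqrt ( 14),sqrt(15), 3*sqrt ( 2 ), 3*sqrt ( 2),3*sqrt( 2) , 39*sqrt( 11)/11 ]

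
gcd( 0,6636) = 6636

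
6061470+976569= 7038039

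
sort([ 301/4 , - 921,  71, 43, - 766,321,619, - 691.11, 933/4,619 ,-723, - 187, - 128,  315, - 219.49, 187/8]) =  [-921,-766,-723 , - 691.11 , - 219.49 , -187 , - 128,187/8,43, 71, 301/4,933/4 , 315 , 321, 619,619]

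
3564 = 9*396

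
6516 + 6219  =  12735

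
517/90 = 5 + 67/90 = 5.74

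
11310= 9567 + 1743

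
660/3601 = 660/3601 = 0.18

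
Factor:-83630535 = -3^1*5^1*5575369^1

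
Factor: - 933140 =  -2^2*5^1 * 13^1*37^1*97^1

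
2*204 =408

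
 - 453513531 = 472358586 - 925872117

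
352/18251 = 352/18251 = 0.02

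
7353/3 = 2451 =2451.00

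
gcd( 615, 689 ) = 1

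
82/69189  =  82/69189= 0.00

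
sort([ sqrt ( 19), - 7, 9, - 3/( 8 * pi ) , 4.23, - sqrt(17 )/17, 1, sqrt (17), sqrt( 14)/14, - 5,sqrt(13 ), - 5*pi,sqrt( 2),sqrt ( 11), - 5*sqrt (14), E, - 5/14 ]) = [ - 5 * sqrt( 14 ),- 5*pi, - 7,-5, - 5/14, - sqrt ( 17) /17, - 3/( 8 * pi), sqrt( 14)/14, 1  ,  sqrt( 2), E, sqrt(11 ),  sqrt ( 13), sqrt(17), 4.23,sqrt(19 ), 9]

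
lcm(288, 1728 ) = 1728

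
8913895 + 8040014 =16953909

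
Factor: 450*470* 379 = 2^2*3^2*5^3*47^1*379^1 = 80158500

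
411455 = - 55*(- 7481)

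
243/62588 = 243/62588 = 0.00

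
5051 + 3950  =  9001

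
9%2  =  1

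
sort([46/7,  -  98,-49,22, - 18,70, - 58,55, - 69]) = [ - 98, - 69, - 58,-49 ,- 18,46/7,22, 55, 70]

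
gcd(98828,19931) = 1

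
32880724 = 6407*5132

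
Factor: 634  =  2^1*317^1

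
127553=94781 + 32772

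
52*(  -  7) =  - 364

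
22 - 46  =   -24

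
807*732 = 590724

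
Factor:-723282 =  - 2^1*3^1*7^1*17^1*1013^1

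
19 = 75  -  56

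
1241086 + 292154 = 1533240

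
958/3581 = 958/3581 = 0.27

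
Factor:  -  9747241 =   -  7^1 *1392463^1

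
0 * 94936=0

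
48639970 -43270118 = 5369852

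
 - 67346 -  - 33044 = - 34302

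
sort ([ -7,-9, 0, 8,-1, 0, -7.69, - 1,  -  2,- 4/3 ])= [ - 9, - 7.69, -7,  -  2,-4/3, - 1, - 1, 0, 0, 8]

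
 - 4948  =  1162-6110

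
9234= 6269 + 2965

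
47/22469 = 47/22469 = 0.00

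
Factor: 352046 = 2^1*176023^1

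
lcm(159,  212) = 636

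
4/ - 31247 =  -1 + 31243/31247 = - 0.00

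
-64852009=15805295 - 80657304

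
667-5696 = -5029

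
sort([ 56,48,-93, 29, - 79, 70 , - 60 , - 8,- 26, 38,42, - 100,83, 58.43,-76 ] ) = [ - 100 , - 93, - 79, - 76, - 60, - 26, - 8, 29, 38, 42,48, 56, 58.43, 70, 83 ] 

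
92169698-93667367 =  - 1497669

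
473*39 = 18447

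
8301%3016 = 2269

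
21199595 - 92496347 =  - 71296752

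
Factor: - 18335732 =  - 2^2*4583933^1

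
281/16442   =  281/16442= 0.02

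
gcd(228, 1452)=12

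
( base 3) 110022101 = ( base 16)230E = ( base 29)ajd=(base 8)21416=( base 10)8974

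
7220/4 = 1805 =1805.00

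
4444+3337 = 7781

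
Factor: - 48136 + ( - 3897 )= -61^1*853^1 =- 52033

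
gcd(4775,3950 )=25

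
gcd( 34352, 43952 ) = 16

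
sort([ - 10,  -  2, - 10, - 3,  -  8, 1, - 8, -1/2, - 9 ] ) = [ - 10, - 10,-9, - 8,-8,  -  3, - 2,  -  1/2,1 ]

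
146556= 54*2714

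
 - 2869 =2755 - 5624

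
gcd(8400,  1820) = 140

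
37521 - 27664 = 9857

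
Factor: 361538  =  2^1*41^1 * 4409^1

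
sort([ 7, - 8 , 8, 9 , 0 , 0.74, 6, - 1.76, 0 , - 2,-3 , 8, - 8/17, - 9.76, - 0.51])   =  [-9.76, - 8, - 3, - 2, - 1.76, - 0.51, - 8/17,  0,0, 0.74,6,7 , 8, 8 , 9]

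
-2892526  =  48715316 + -51607842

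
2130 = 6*355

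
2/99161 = 2/99161= 0.00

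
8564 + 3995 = 12559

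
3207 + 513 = 3720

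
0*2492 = 0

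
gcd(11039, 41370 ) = 7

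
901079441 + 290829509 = 1191908950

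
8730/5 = 1746 = 1746.00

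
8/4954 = 4/2477= 0.00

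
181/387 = 181/387= 0.47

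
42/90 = 7/15 = 0.47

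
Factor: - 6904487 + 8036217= 2^1 * 5^1*113173^1 = 1131730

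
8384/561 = 8384/561 = 14.94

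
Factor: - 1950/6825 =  - 2^1 * 7^( - 1 ) = -  2/7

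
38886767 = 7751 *5017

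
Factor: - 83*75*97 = -3^1 * 5^2*83^1*97^1 = - 603825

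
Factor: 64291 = 239^1*269^1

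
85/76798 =85/76798 = 0.00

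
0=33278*0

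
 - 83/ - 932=83/932 = 0.09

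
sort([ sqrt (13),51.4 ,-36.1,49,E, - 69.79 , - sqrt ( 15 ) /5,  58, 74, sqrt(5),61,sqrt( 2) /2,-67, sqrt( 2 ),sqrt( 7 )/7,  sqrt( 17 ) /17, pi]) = [ - 69.79, - 67,-36.1, - sqrt( 15)/5, sqrt (17 )/17,sqrt( 7 )/7, sqrt( 2 ) /2,sqrt(2 ), sqrt(5), E,pi, sqrt (13),49 , 51.4,58,61, 74 ]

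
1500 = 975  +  525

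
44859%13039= 5742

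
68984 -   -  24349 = 93333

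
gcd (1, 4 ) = 1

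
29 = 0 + 29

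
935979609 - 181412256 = 754567353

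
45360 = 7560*6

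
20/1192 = 5/298 = 0.02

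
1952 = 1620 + 332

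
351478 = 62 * 5669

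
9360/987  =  3120/329 = 9.48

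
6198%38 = 4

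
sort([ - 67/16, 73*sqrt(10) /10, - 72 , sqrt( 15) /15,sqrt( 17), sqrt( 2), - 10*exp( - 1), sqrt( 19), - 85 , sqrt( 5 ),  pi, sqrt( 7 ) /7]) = [ - 85, - 72, - 67/16  , - 10*exp( - 1) , sqrt(15)/15, sqrt ( 7)/7, sqrt(2) , sqrt(5 ),pi, sqrt ( 17 ), sqrt( 19) , 73*sqrt( 10 ) /10]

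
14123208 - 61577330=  - 47454122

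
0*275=0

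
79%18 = 7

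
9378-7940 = 1438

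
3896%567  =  494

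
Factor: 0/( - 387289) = 0^1 = 0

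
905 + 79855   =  80760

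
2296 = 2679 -383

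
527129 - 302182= 224947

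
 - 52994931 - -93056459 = 40061528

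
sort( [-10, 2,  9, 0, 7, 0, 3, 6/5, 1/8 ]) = [ - 10, 0, 0,  1/8, 6/5 , 2, 3, 7, 9] 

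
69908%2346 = 1874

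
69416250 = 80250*865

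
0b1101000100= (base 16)344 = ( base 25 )18B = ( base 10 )836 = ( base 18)2A8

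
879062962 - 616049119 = 263013843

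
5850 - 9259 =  - 3409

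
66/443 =66/443 = 0.15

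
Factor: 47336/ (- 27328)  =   - 2^( - 3)*7^( - 1)*97^1 = - 97/56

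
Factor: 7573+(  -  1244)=6329^1=6329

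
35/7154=5/1022=0.00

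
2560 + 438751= 441311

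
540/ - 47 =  - 540/47 = - 11.49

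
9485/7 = 1355 = 1355.00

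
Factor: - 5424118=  -2^1*7^1*387437^1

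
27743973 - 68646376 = - 40902403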